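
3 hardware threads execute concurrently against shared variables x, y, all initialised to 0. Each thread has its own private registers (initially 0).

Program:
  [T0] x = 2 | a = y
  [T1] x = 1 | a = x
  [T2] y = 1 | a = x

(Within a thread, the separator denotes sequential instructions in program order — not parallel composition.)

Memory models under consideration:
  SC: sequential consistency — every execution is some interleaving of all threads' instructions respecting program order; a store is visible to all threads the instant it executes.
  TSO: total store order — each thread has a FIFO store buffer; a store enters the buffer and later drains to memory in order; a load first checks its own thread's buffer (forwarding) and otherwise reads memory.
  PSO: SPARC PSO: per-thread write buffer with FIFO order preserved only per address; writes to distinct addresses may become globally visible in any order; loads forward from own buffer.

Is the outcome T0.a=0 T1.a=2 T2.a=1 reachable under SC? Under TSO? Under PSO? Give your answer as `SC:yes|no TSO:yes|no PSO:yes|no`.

outcome vector order: (T0.a,T1.a,T2.a)
SC: 9 outcomes — {0/1/1 0/1/2 0/2/2 1/1/0 1/1/1 1/1/2 1/2/0 1/2/1 1/2/2}
TSO: 12 outcomes — {0/1/0 0/1/1 0/1/2 0/2/0 0/2/1 0/2/2 1/1/0 1/1/1 1/1/2 1/2/0 1/2/1 1/2/2}
PSO: 12 outcomes — {0/1/0 0/1/1 0/1/2 0/2/0 0/2/1 0/2/2 1/1/0 1/1/1 1/1/2 1/2/0 1/2/1 1/2/2}
target 0/2/1 ∈ {TSO,PSO}

SC:no TSO:yes PSO:yes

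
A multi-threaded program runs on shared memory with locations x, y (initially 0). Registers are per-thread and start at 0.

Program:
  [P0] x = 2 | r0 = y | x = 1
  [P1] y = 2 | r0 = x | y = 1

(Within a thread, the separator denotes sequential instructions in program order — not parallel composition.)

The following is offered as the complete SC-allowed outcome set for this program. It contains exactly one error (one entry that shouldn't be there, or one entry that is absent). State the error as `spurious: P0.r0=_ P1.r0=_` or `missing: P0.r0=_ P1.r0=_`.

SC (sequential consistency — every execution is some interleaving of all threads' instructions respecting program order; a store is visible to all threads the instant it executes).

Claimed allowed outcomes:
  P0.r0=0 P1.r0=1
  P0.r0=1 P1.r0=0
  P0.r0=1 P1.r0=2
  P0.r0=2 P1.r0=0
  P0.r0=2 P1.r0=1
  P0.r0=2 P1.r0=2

missing: P0.r0=0 P1.r0=2

outcome vector order: (P0.r0,P1.r0)
SC (7): 01, 02, 10, 12, 20, 21, 22
SC∖claimed = {02}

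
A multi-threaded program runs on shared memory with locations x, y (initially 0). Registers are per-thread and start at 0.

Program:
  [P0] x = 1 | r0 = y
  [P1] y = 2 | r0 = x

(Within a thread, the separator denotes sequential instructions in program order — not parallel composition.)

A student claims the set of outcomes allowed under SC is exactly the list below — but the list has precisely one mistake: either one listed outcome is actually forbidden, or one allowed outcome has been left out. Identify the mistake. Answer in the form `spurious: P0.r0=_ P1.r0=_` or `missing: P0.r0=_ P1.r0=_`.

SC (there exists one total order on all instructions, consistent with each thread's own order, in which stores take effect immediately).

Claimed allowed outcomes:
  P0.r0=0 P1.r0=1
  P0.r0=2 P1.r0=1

outcome vector order: (P0.r0,P1.r0)
[SC] allowed = {01, 20, 21}
SC∖claimed = {20}

missing: P0.r0=2 P1.r0=0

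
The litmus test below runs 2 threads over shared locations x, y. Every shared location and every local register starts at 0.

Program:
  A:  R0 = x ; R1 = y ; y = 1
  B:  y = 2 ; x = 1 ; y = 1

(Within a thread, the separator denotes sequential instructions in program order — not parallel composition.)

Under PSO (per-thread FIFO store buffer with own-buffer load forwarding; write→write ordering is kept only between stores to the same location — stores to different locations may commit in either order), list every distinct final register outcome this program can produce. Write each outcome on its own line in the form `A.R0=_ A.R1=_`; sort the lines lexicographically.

outcome vector order: (A.R0,A.R1)
|PSO outcomes| = 6

A.R0=0 A.R1=0
A.R0=0 A.R1=1
A.R0=0 A.R1=2
A.R0=1 A.R1=0
A.R0=1 A.R1=1
A.R0=1 A.R1=2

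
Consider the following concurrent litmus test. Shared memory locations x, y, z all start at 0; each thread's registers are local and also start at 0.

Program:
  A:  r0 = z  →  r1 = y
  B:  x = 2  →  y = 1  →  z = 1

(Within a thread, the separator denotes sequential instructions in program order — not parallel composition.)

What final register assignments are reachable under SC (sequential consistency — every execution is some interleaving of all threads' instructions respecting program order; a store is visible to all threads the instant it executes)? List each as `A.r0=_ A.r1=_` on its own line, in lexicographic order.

A.r0=0 A.r1=0
A.r0=0 A.r1=1
A.r0=1 A.r1=1

outcome vector order: (A.r0,A.r1)
|SC outcomes| = 3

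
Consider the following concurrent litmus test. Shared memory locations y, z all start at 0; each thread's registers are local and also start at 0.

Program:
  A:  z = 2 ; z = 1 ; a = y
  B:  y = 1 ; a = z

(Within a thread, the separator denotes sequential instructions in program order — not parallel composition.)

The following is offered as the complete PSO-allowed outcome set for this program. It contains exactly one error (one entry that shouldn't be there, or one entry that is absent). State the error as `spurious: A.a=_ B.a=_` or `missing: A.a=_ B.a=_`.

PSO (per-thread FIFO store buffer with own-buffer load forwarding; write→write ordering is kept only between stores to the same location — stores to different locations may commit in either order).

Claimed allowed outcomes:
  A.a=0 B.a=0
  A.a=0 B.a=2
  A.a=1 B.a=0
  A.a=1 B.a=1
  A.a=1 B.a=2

missing: A.a=0 B.a=1

outcome vector order: (A.a,B.a)
PSO: 6 outcomes — {(0,0), (0,1), (0,2), (1,0), (1,1), (1,2)}
PSO∖claimed = {(0,1)}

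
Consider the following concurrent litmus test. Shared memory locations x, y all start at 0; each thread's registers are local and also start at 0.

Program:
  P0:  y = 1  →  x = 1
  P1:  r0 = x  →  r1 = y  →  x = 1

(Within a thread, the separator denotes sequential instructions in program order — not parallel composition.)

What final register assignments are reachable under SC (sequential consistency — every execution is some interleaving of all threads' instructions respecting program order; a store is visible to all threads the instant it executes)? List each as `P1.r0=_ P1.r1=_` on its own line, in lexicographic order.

P1.r0=0 P1.r1=0
P1.r0=0 P1.r1=1
P1.r0=1 P1.r1=1

outcome vector order: (P1.r0,P1.r1)
|SC outcomes| = 3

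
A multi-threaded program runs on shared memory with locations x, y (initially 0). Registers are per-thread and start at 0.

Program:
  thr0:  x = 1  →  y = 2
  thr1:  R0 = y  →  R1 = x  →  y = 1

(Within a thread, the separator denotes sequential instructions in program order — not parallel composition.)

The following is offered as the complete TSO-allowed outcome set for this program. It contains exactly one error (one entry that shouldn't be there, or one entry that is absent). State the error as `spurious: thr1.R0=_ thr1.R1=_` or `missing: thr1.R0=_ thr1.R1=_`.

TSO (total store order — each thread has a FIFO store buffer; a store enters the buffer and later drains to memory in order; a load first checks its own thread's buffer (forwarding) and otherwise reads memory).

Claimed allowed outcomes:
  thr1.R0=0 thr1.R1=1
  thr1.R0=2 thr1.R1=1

outcome vector order: (thr1.R0,thr1.R1)
under TSO → 0/0; 0/1; 2/1
TSO∖claimed = {0/0}

missing: thr1.R0=0 thr1.R1=0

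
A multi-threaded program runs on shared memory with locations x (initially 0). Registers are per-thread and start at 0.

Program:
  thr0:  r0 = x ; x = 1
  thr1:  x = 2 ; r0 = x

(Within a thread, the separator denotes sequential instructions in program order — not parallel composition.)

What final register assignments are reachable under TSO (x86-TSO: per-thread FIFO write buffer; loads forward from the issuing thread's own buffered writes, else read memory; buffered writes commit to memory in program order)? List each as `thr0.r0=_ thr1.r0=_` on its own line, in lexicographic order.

thr0.r0=0 thr1.r0=1
thr0.r0=0 thr1.r0=2
thr0.r0=2 thr1.r0=1
thr0.r0=2 thr1.r0=2

outcome vector order: (thr0.r0,thr1.r0)
|TSO outcomes| = 4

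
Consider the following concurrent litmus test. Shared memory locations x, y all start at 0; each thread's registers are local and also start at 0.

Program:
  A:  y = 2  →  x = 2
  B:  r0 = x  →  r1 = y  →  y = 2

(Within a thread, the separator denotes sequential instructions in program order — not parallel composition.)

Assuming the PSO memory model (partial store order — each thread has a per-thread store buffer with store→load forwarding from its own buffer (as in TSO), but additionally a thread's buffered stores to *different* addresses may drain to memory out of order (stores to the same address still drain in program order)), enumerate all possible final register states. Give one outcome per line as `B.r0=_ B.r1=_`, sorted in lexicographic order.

B.r0=0 B.r1=0
B.r0=0 B.r1=2
B.r0=2 B.r1=0
B.r0=2 B.r1=2

outcome vector order: (B.r0,B.r1)
|PSO outcomes| = 4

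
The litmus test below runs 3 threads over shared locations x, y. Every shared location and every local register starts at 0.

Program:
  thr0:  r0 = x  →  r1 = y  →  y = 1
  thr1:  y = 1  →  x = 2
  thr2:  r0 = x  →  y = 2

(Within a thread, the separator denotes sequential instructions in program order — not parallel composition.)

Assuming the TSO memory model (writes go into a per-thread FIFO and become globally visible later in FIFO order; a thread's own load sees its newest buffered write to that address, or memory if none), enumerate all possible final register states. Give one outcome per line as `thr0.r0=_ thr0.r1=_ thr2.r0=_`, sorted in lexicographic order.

outcome vector order: (thr0.r0,thr0.r1,thr2.r0)
|TSO outcomes| = 10

thr0.r0=0 thr0.r1=0 thr2.r0=0
thr0.r0=0 thr0.r1=0 thr2.r0=2
thr0.r0=0 thr0.r1=1 thr2.r0=0
thr0.r0=0 thr0.r1=1 thr2.r0=2
thr0.r0=0 thr0.r1=2 thr2.r0=0
thr0.r0=0 thr0.r1=2 thr2.r0=2
thr0.r0=2 thr0.r1=1 thr2.r0=0
thr0.r0=2 thr0.r1=1 thr2.r0=2
thr0.r0=2 thr0.r1=2 thr2.r0=0
thr0.r0=2 thr0.r1=2 thr2.r0=2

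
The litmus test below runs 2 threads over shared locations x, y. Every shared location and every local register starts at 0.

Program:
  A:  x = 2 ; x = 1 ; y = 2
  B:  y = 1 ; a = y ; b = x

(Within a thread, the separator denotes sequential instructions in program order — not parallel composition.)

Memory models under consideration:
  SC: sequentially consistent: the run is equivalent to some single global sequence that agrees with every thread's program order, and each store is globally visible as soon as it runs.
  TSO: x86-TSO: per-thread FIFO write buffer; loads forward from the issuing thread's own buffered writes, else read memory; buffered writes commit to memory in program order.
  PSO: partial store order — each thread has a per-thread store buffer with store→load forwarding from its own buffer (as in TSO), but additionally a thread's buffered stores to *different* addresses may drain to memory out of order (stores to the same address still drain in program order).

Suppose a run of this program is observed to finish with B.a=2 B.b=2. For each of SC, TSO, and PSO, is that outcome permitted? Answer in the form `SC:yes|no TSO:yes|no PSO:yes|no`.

SC:no TSO:no PSO:yes

outcome vector order: (B.a,B.b)
under SC → 10 11 12 21
under TSO → 10 11 12 21
under PSO → 10 11 12 20 21 22
target 22 ∈ {PSO}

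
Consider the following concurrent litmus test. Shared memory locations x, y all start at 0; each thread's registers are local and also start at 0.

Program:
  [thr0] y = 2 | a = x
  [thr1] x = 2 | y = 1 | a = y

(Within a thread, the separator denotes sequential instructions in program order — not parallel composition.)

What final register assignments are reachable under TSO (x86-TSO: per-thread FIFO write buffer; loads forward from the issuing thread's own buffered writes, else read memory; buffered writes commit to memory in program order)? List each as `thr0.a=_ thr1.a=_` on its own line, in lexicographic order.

outcome vector order: (thr0.a,thr1.a)
|TSO outcomes| = 4

thr0.a=0 thr1.a=1
thr0.a=0 thr1.a=2
thr0.a=2 thr1.a=1
thr0.a=2 thr1.a=2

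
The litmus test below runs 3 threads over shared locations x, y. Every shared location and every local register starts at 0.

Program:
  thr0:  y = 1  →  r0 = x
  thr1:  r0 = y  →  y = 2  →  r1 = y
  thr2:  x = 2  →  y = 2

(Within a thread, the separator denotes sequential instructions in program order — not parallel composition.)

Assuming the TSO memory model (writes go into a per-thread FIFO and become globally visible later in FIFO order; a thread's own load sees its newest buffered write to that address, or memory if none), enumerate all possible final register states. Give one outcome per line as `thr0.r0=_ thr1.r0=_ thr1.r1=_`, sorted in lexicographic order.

thr0.r0=0 thr1.r0=0 thr1.r1=1
thr0.r0=0 thr1.r0=0 thr1.r1=2
thr0.r0=0 thr1.r0=1 thr1.r1=2
thr0.r0=0 thr1.r0=2 thr1.r1=1
thr0.r0=0 thr1.r0=2 thr1.r1=2
thr0.r0=2 thr1.r0=0 thr1.r1=1
thr0.r0=2 thr1.r0=0 thr1.r1=2
thr0.r0=2 thr1.r0=1 thr1.r1=2
thr0.r0=2 thr1.r0=2 thr1.r1=1
thr0.r0=2 thr1.r0=2 thr1.r1=2

outcome vector order: (thr0.r0,thr1.r0,thr1.r1)
|TSO outcomes| = 10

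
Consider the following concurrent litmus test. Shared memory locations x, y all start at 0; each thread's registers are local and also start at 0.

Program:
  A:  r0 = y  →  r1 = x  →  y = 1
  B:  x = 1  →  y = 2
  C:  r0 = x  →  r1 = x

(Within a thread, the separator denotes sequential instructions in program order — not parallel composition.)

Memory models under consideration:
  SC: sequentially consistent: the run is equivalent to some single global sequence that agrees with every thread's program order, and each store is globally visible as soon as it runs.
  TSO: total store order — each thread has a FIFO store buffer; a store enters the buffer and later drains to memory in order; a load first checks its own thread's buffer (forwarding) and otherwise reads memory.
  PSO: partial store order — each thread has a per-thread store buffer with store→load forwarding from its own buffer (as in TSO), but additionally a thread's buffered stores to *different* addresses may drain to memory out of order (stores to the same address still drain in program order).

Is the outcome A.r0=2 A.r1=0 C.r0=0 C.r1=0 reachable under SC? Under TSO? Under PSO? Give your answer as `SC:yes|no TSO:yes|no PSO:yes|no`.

SC:no TSO:no PSO:yes

outcome vector order: (A.r0,A.r1,C.r0,C.r1)
under SC → <0 0 0 0>, <0 0 0 1>, <0 0 1 1>, <0 1 0 0>, <0 1 0 1>, <0 1 1 1>, <2 1 0 0>, <2 1 0 1>, <2 1 1 1>
under TSO → <0 0 0 0>, <0 0 0 1>, <0 0 1 1>, <0 1 0 0>, <0 1 0 1>, <0 1 1 1>, <2 1 0 0>, <2 1 0 1>, <2 1 1 1>
under PSO → <0 0 0 0>, <0 0 0 1>, <0 0 1 1>, <0 1 0 0>, <0 1 0 1>, <0 1 1 1>, <2 0 0 0>, <2 0 0 1>, <2 0 1 1>, <2 1 0 0>, <2 1 0 1>, <2 1 1 1>
target <2 0 0 0> ∈ {PSO}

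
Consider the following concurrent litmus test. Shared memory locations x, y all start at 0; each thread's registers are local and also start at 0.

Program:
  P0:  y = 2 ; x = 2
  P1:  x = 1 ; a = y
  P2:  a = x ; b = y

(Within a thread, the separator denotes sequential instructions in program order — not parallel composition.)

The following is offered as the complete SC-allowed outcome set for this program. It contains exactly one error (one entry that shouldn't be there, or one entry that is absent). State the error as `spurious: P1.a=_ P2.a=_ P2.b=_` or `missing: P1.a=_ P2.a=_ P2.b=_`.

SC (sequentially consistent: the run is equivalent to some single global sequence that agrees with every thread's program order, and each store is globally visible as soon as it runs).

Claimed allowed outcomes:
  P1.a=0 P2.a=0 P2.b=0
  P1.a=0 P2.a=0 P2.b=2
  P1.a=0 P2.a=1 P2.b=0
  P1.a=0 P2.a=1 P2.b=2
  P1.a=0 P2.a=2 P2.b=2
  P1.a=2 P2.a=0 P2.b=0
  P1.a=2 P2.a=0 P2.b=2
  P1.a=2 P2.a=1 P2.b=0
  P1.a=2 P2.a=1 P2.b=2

missing: P1.a=2 P2.a=2 P2.b=2

outcome vector order: (P1.a,P2.a,P2.b)
SC (10): 0/0/0, 0/0/2, 0/1/0, 0/1/2, 0/2/2, 2/0/0, 2/0/2, 2/1/0, 2/1/2, 2/2/2
SC∖claimed = {2/2/2}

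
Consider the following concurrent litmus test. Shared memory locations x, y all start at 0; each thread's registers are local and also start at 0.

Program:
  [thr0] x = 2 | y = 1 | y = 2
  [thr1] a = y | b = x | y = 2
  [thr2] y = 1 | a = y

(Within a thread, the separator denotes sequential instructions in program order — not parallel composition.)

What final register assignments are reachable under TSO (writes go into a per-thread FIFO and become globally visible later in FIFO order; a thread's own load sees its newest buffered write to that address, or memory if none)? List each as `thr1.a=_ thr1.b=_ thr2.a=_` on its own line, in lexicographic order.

outcome vector order: (thr1.a,thr1.b,thr2.a)
|TSO outcomes| = 10

thr1.a=0 thr1.b=0 thr2.a=1
thr1.a=0 thr1.b=0 thr2.a=2
thr1.a=0 thr1.b=2 thr2.a=1
thr1.a=0 thr1.b=2 thr2.a=2
thr1.a=1 thr1.b=0 thr2.a=1
thr1.a=1 thr1.b=0 thr2.a=2
thr1.a=1 thr1.b=2 thr2.a=1
thr1.a=1 thr1.b=2 thr2.a=2
thr1.a=2 thr1.b=2 thr2.a=1
thr1.a=2 thr1.b=2 thr2.a=2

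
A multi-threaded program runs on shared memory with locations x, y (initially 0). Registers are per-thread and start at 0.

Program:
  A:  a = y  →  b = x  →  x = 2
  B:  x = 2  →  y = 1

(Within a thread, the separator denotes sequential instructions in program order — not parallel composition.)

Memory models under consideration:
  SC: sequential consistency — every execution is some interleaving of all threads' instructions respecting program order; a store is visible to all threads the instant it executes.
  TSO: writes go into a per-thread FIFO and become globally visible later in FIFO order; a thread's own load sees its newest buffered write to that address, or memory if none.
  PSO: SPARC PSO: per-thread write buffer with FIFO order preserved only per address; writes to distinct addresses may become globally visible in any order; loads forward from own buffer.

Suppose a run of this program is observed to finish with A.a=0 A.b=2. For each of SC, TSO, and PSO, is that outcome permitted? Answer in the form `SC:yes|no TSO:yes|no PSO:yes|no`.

SC:yes TSO:yes PSO:yes

outcome vector order: (A.a,A.b)
[SC] allowed = {(0,0), (0,2), (1,2)}
[TSO] allowed = {(0,0), (0,2), (1,2)}
[PSO] allowed = {(0,0), (0,2), (1,0), (1,2)}
target (0,2) ∈ {SC,TSO,PSO}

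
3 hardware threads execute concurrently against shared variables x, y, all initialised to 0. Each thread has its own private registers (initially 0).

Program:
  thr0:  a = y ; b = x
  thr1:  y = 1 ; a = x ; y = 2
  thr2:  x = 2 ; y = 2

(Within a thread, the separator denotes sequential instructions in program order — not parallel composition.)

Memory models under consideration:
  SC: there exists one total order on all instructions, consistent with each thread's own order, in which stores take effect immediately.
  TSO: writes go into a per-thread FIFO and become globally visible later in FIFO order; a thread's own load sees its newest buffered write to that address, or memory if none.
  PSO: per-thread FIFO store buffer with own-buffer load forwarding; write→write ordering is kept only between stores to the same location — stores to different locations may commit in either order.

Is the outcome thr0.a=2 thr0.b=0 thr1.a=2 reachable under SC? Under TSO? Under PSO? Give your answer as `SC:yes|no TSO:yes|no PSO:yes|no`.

SC:no TSO:no PSO:yes

outcome vector order: (thr0.a,thr0.b,thr1.a)
SC (11): 0/0/0 0/0/2 0/2/0 0/2/2 1/0/0 1/0/2 1/2/0 1/2/2 2/0/0 2/2/0 2/2/2
TSO (11): 0/0/0 0/0/2 0/2/0 0/2/2 1/0/0 1/0/2 1/2/0 1/2/2 2/0/0 2/2/0 2/2/2
PSO (12): 0/0/0 0/0/2 0/2/0 0/2/2 1/0/0 1/0/2 1/2/0 1/2/2 2/0/0 2/0/2 2/2/0 2/2/2
target 2/0/2 ∈ {PSO}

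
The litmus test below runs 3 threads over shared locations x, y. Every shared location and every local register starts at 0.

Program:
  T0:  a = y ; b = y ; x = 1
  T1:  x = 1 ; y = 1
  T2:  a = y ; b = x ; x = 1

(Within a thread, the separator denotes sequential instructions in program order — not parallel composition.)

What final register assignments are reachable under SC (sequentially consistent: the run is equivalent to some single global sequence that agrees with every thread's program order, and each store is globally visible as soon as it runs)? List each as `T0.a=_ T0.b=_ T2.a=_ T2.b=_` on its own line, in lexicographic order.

T0.a=0 T0.b=0 T2.a=0 T2.b=0
T0.a=0 T0.b=0 T2.a=0 T2.b=1
T0.a=0 T0.b=0 T2.a=1 T2.b=1
T0.a=0 T0.b=1 T2.a=0 T2.b=0
T0.a=0 T0.b=1 T2.a=0 T2.b=1
T0.a=0 T0.b=1 T2.a=1 T2.b=1
T0.a=1 T0.b=1 T2.a=0 T2.b=0
T0.a=1 T0.b=1 T2.a=0 T2.b=1
T0.a=1 T0.b=1 T2.a=1 T2.b=1

outcome vector order: (T0.a,T0.b,T2.a,T2.b)
|SC outcomes| = 9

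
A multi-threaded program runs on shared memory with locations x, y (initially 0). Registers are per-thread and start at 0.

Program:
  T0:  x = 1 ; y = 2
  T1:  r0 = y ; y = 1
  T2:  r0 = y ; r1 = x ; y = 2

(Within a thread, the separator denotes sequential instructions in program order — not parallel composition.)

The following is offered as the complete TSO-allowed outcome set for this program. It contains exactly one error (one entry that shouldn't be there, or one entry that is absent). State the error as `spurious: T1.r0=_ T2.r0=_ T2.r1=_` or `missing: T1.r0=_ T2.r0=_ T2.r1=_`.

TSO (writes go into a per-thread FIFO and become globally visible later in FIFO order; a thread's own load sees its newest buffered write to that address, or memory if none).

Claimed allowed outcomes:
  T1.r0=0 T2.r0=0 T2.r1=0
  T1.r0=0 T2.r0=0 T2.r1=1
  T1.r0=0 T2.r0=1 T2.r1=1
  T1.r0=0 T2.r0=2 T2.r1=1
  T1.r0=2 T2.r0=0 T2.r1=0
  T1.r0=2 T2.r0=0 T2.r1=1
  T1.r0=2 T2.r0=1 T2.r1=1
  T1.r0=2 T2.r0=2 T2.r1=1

missing: T1.r0=0 T2.r0=1 T2.r1=0

outcome vector order: (T1.r0,T2.r0,T2.r1)
TSO: 9 outcomes — {(0,0,0) (0,0,1) (0,1,0) (0,1,1) (0,2,1) (2,0,0) (2,0,1) (2,1,1) (2,2,1)}
TSO∖claimed = {(0,1,0)}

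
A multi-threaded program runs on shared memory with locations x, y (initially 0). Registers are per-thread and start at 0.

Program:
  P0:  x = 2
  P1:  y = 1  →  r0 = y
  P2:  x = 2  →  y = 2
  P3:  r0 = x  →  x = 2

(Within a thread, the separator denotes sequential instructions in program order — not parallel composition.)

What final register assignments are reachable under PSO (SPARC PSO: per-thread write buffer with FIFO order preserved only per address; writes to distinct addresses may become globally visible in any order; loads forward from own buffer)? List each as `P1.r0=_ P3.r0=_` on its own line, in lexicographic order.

outcome vector order: (P1.r0,P3.r0)
|PSO outcomes| = 4

P1.r0=1 P3.r0=0
P1.r0=1 P3.r0=2
P1.r0=2 P3.r0=0
P1.r0=2 P3.r0=2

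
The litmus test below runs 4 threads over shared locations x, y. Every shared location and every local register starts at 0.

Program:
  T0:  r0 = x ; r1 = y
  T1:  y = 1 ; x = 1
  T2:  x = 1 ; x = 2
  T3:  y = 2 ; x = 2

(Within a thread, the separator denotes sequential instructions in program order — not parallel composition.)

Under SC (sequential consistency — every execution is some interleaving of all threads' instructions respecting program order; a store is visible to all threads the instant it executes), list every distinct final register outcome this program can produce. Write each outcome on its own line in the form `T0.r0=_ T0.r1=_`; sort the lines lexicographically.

T0.r0=0 T0.r1=0
T0.r0=0 T0.r1=1
T0.r0=0 T0.r1=2
T0.r0=1 T0.r1=0
T0.r0=1 T0.r1=1
T0.r0=1 T0.r1=2
T0.r0=2 T0.r1=0
T0.r0=2 T0.r1=1
T0.r0=2 T0.r1=2

outcome vector order: (T0.r0,T0.r1)
|SC outcomes| = 9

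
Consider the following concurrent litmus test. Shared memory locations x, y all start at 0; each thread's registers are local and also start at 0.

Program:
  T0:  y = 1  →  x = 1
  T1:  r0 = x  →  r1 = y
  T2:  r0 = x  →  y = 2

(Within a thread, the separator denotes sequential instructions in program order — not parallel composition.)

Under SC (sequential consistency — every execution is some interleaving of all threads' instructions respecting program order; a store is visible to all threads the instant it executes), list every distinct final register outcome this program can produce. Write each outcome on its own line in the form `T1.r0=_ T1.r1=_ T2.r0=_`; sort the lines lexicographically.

outcome vector order: (T1.r0,T1.r1,T2.r0)
|SC outcomes| = 10

T1.r0=0 T1.r1=0 T2.r0=0
T1.r0=0 T1.r1=0 T2.r0=1
T1.r0=0 T1.r1=1 T2.r0=0
T1.r0=0 T1.r1=1 T2.r0=1
T1.r0=0 T1.r1=2 T2.r0=0
T1.r0=0 T1.r1=2 T2.r0=1
T1.r0=1 T1.r1=1 T2.r0=0
T1.r0=1 T1.r1=1 T2.r0=1
T1.r0=1 T1.r1=2 T2.r0=0
T1.r0=1 T1.r1=2 T2.r0=1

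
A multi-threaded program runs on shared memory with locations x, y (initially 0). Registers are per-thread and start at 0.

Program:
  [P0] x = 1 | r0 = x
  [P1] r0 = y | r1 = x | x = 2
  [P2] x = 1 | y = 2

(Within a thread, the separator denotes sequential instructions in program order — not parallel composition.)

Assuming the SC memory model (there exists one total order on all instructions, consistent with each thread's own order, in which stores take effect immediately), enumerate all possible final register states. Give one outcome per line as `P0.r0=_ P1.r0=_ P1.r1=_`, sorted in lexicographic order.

outcome vector order: (P0.r0,P1.r0,P1.r1)
|SC outcomes| = 6

P0.r0=1 P1.r0=0 P1.r1=0
P0.r0=1 P1.r0=0 P1.r1=1
P0.r0=1 P1.r0=2 P1.r1=1
P0.r0=2 P1.r0=0 P1.r1=0
P0.r0=2 P1.r0=0 P1.r1=1
P0.r0=2 P1.r0=2 P1.r1=1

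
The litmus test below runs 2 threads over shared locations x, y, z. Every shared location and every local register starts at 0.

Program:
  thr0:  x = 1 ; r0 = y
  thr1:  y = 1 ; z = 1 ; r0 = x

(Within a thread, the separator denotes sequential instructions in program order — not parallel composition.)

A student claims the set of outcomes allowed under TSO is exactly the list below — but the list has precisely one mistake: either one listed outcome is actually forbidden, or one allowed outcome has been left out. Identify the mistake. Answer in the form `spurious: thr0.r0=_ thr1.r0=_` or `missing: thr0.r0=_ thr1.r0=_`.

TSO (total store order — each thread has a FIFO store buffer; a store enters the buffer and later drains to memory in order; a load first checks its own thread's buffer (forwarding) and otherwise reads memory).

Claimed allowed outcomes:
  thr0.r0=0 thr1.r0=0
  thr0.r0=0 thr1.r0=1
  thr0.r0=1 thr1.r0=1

missing: thr0.r0=1 thr1.r0=0

outcome vector order: (thr0.r0,thr1.r0)
[TSO] allowed = {(0,0), (0,1), (1,0), (1,1)}
TSO∖claimed = {(1,0)}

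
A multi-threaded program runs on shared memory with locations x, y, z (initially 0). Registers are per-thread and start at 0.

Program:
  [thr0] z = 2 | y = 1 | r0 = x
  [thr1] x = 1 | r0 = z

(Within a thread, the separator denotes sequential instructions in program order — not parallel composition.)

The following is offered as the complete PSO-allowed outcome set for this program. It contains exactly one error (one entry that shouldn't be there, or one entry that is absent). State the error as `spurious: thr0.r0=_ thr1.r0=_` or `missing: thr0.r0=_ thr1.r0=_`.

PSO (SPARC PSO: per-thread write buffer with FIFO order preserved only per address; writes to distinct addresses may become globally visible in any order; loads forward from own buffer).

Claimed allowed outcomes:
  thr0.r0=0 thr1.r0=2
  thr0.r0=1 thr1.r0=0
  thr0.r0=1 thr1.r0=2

missing: thr0.r0=0 thr1.r0=0

outcome vector order: (thr0.r0,thr1.r0)
under PSO → 0/0; 0/2; 1/0; 1/2
PSO∖claimed = {0/0}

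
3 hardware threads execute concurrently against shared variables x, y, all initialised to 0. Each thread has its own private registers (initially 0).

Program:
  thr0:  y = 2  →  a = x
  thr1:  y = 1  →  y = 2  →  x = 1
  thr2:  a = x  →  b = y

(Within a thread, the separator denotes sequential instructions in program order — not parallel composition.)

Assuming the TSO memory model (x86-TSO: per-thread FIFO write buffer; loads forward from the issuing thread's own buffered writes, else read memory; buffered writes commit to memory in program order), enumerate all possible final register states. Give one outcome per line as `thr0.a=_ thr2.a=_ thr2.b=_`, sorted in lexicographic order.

outcome vector order: (thr0.a,thr2.a,thr2.b)
|TSO outcomes| = 8

thr0.a=0 thr2.a=0 thr2.b=0
thr0.a=0 thr2.a=0 thr2.b=1
thr0.a=0 thr2.a=0 thr2.b=2
thr0.a=0 thr2.a=1 thr2.b=2
thr0.a=1 thr2.a=0 thr2.b=0
thr0.a=1 thr2.a=0 thr2.b=1
thr0.a=1 thr2.a=0 thr2.b=2
thr0.a=1 thr2.a=1 thr2.b=2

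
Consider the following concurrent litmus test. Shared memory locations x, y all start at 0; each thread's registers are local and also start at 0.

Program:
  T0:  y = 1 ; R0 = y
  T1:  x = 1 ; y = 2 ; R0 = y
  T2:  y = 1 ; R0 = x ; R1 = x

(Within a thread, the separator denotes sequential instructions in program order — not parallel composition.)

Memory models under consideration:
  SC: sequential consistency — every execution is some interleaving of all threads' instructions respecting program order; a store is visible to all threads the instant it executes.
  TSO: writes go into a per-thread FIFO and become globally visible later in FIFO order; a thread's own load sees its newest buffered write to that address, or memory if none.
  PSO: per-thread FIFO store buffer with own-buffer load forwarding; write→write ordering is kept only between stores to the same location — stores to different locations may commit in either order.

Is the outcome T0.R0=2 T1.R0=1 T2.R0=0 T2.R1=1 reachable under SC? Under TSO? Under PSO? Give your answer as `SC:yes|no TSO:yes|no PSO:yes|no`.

outcome vector order: (T0.R0,T1.R0,T2.R0,T2.R1)
[SC] allowed = {(1,1,0,0), (1,1,0,1), (1,1,1,1), (1,2,0,0), (1,2,0,1), (1,2,1,1), (2,1,1,1), (2,2,0,0), (2,2,0,1), (2,2,1,1)}
[TSO] allowed = {(1,1,0,0), (1,1,0,1), (1,1,1,1), (1,2,0,0), (1,2,0,1), (1,2,1,1), (2,1,0,0), (2,1,0,1), (2,1,1,1), (2,2,0,0), (2,2,0,1), (2,2,1,1)}
[PSO] allowed = {(1,1,0,0), (1,1,0,1), (1,1,1,1), (1,2,0,0), (1,2,0,1), (1,2,1,1), (2,1,0,0), (2,1,0,1), (2,1,1,1), (2,2,0,0), (2,2,0,1), (2,2,1,1)}
target (2,1,0,1) ∈ {TSO,PSO}

SC:no TSO:yes PSO:yes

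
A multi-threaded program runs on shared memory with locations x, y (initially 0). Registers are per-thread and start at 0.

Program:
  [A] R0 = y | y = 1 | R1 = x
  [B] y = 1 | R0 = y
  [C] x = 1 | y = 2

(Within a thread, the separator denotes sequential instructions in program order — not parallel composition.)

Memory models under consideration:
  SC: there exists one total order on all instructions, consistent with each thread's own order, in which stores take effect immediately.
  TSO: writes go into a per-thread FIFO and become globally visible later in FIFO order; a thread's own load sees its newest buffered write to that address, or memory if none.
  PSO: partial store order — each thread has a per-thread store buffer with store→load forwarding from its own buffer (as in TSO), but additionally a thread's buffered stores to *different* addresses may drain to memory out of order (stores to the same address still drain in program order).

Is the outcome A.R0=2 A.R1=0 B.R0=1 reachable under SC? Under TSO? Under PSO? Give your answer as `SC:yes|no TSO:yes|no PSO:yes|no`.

outcome vector order: (A.R0,A.R1,B.R0)
under SC → (0,0,1) (0,0,2) (0,1,1) (0,1,2) (1,0,1) (1,0,2) (1,1,1) (1,1,2) (2,1,1) (2,1,2)
under TSO → (0,0,1) (0,0,2) (0,1,1) (0,1,2) (1,0,1) (1,0,2) (1,1,1) (1,1,2) (2,1,1) (2,1,2)
under PSO → (0,0,1) (0,0,2) (0,1,1) (0,1,2) (1,0,1) (1,0,2) (1,1,1) (1,1,2) (2,0,1) (2,0,2) (2,1,1) (2,1,2)
target (2,0,1) ∈ {PSO}

SC:no TSO:no PSO:yes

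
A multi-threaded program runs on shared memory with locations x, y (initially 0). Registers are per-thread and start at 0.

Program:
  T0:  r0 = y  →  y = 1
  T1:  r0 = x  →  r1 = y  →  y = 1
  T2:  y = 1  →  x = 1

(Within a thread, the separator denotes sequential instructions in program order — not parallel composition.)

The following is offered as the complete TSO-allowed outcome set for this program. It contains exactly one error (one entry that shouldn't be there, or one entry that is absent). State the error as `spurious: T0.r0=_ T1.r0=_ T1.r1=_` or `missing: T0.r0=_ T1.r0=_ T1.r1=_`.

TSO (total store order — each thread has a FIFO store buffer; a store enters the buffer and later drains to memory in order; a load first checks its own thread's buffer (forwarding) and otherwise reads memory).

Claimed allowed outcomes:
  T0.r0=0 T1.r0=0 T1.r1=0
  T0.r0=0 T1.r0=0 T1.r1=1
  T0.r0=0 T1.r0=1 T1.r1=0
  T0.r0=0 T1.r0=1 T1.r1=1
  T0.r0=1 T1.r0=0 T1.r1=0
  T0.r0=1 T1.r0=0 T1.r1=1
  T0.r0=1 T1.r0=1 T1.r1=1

outcome vector order: (T0.r0,T1.r0,T1.r1)
[TSO] allowed = {<0 0 0>; <0 0 1>; <0 1 1>; <1 0 0>; <1 0 1>; <1 1 1>}
claimed∖TSO = {<0 1 0>}

spurious: T0.r0=0 T1.r0=1 T1.r1=0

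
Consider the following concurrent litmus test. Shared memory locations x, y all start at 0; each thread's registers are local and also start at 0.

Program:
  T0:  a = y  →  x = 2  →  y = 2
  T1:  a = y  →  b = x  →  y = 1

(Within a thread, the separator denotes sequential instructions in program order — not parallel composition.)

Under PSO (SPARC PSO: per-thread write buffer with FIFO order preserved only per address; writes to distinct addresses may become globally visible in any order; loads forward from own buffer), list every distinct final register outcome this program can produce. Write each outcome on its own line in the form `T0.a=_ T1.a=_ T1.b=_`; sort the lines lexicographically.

T0.a=0 T1.a=0 T1.b=0
T0.a=0 T1.a=0 T1.b=2
T0.a=0 T1.a=2 T1.b=0
T0.a=0 T1.a=2 T1.b=2
T0.a=1 T1.a=0 T1.b=0

outcome vector order: (T0.a,T1.a,T1.b)
|PSO outcomes| = 5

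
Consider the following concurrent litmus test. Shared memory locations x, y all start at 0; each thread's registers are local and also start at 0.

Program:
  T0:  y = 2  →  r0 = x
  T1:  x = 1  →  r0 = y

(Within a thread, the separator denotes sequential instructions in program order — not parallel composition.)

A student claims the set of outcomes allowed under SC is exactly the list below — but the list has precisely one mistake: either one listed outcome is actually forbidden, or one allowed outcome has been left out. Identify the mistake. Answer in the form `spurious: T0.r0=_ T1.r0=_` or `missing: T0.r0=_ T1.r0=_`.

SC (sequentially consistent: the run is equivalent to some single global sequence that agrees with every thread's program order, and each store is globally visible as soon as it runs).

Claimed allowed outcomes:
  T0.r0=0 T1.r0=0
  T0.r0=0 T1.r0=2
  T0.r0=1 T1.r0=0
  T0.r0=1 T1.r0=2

outcome vector order: (T0.r0,T1.r0)
SC (3): 0/2, 1/0, 1/2
claimed∖SC = {0/0}

spurious: T0.r0=0 T1.r0=0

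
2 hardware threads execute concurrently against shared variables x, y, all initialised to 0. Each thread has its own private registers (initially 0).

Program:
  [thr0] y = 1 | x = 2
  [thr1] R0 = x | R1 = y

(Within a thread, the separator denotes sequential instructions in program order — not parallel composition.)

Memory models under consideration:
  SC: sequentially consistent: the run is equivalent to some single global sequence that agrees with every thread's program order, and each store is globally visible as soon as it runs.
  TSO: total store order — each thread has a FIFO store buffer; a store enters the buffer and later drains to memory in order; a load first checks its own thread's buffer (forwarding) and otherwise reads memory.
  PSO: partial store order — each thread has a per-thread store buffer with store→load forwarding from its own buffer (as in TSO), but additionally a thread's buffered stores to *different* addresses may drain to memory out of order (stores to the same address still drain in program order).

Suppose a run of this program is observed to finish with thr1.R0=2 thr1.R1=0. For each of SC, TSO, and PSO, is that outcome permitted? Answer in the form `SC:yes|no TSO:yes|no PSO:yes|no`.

SC:no TSO:no PSO:yes

outcome vector order: (thr1.R0,thr1.R1)
SC: 3 outcomes — {00, 01, 21}
TSO: 3 outcomes — {00, 01, 21}
PSO: 4 outcomes — {00, 01, 20, 21}
target 20 ∈ {PSO}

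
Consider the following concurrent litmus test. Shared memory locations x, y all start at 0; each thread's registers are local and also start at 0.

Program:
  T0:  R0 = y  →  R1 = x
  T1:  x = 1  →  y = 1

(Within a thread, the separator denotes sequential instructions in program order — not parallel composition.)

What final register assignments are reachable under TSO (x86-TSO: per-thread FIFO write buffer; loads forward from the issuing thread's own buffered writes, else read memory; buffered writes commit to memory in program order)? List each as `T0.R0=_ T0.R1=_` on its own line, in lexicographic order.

outcome vector order: (T0.R0,T0.R1)
|TSO outcomes| = 3

T0.R0=0 T0.R1=0
T0.R0=0 T0.R1=1
T0.R0=1 T0.R1=1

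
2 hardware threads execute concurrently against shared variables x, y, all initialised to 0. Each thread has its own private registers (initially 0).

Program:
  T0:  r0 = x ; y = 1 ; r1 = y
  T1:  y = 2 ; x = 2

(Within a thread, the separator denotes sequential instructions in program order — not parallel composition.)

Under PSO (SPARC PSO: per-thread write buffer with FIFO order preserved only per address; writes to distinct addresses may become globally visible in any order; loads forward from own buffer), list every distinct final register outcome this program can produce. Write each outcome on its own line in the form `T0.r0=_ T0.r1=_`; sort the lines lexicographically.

T0.r0=0 T0.r1=1
T0.r0=0 T0.r1=2
T0.r0=2 T0.r1=1
T0.r0=2 T0.r1=2

outcome vector order: (T0.r0,T0.r1)
|PSO outcomes| = 4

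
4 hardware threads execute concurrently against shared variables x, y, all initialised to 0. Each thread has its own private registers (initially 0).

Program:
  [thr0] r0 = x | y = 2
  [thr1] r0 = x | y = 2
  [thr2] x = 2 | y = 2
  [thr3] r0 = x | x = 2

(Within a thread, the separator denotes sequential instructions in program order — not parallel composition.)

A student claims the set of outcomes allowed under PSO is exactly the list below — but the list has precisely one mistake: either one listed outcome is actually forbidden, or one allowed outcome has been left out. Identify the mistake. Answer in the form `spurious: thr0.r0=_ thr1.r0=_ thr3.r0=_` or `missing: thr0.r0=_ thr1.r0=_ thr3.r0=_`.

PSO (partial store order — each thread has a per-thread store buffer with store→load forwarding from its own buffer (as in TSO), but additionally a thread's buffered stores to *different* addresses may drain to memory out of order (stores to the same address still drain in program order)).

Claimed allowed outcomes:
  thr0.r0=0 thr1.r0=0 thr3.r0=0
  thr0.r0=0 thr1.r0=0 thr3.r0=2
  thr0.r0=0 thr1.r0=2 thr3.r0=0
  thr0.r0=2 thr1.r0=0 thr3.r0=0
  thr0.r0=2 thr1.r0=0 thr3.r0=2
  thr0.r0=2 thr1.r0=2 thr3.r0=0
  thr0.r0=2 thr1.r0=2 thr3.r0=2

missing: thr0.r0=0 thr1.r0=2 thr3.r0=2

outcome vector order: (thr0.r0,thr1.r0,thr3.r0)
PSO (8): <0 0 0> <0 0 2> <0 2 0> <0 2 2> <2 0 0> <2 0 2> <2 2 0> <2 2 2>
PSO∖claimed = {<0 2 2>}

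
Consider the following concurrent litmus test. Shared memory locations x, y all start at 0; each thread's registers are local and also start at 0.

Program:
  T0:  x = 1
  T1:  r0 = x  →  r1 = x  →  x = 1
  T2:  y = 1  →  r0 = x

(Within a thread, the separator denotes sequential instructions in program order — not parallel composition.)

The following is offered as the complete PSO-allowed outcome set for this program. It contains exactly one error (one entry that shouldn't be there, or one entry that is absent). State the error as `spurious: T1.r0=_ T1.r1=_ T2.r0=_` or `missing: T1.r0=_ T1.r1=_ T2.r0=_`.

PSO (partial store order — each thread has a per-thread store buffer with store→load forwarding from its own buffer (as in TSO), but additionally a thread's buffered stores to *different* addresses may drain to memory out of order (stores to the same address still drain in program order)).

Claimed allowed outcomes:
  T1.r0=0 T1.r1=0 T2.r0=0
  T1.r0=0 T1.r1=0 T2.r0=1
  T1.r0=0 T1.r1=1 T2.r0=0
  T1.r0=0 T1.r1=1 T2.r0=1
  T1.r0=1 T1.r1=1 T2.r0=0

outcome vector order: (T1.r0,T1.r1,T2.r0)
PSO (6): 000, 001, 010, 011, 110, 111
PSO∖claimed = {111}

missing: T1.r0=1 T1.r1=1 T2.r0=1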